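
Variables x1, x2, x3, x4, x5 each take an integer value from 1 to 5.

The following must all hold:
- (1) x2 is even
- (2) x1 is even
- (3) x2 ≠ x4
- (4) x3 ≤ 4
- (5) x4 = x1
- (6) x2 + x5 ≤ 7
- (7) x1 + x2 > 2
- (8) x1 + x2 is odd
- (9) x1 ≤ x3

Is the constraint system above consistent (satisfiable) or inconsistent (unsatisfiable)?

Unsatisfiable

Constraint 2 makes x1 even and constraint 1 makes x2 even, so x1 + x2 must be even. Constraint 8 says x1 + x2 is odd — contradiction.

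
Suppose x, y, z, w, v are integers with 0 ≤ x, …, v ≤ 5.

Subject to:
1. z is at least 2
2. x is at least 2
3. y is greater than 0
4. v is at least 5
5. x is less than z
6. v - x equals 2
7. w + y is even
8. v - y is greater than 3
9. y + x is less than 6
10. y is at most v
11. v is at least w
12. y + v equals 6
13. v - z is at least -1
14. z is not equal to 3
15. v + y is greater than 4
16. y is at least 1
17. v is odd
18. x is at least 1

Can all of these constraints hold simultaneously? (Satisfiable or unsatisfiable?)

Satisfiable

The assignment x = 3, y = 1, z = 5, w = 1, v = 5 works:
  constraint 6 holds since v - x = 2.
  constraint 8 holds since v - y = 4.
The rest check out directly.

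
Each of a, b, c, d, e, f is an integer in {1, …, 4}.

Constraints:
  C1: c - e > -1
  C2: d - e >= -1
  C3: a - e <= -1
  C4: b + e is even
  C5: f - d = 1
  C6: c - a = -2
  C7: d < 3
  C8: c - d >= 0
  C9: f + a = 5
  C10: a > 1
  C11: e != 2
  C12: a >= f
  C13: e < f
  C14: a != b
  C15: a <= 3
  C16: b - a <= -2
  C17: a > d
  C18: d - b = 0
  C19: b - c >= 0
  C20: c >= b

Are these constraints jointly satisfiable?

Constraints 2, 3, 8, 16, and 19 give d − e ≥ -1, e − a ≥ 1, a − b ≥ 2, b − c ≥ 0, c − d ≥ 0.
Adding all 5 inequalities: the left sides telescope to 0, and the right sides sum to (-1) + 1 + 2 + 0 + 0 = 2. So 0 ≥ 2, which is false.

Unsatisfiable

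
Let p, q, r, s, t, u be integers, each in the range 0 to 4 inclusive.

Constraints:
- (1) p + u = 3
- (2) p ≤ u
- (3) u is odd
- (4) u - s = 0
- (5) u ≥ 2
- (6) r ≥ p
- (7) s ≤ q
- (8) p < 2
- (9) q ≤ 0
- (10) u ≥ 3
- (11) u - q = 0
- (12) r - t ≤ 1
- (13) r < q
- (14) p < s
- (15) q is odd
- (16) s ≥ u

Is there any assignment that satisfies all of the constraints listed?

From constraints 10 and 16: s ≥ u and u ≥ 3, so s ≥ 3. From constraints 7 and 9: s ≤ q and q ≤ 0, so s ≤ 0. But 0 < 3, so no value of s works.

Unsatisfiable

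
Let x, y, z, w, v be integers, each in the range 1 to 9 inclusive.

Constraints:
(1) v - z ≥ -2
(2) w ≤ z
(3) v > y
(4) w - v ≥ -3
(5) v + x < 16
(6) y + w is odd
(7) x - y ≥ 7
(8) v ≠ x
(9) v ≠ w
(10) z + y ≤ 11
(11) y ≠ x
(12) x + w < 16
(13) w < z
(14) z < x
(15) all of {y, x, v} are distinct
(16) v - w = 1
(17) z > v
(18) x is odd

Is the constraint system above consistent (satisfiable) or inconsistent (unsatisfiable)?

Satisfiable

One satisfying assignment is x = 9, y = 2, z = 8, w = 5, v = 6.
For the less obvious constraints — constraint 1: v - z = -2; constraint 4: w - v = -1 — and the others hold by inspection.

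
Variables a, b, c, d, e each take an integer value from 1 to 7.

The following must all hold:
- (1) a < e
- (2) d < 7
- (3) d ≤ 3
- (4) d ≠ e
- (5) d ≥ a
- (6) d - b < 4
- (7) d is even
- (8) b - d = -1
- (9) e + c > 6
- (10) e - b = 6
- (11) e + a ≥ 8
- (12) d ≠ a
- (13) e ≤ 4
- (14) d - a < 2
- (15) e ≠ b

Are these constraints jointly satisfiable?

From constraint 13: e ≤ 4. From constraints 3 and 5: a ≤ d ≤ 3. Hence e + a ≤ 7. But constraint 11 requires e + a ≥ 8, and 8 > 7. Contradiction.

Unsatisfiable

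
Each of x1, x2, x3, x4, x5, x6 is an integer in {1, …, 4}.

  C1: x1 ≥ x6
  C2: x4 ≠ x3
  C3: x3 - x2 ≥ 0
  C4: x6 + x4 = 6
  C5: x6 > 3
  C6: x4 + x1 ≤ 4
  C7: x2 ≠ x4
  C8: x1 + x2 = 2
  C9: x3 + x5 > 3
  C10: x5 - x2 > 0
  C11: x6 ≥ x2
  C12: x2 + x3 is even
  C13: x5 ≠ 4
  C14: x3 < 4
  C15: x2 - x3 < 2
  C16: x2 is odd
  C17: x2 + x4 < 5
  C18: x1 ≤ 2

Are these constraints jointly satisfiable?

From constraint 5: x6 ≥ 4. From constraints 1 and 18: x6 ≤ x1 and x1 ≤ 2, so x6 ≤ 2. But 2 < 4, so no value of x6 works.

Unsatisfiable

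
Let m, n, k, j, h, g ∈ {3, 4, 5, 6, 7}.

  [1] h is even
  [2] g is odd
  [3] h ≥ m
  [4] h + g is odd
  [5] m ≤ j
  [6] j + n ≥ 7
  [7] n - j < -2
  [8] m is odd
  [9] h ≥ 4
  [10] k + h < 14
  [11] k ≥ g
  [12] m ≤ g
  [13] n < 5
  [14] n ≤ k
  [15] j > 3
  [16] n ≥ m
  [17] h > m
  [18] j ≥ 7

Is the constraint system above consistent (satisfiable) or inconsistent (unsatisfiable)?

Satisfiable

One satisfying assignment is m = 3, n = 3, k = 6, j = 7, h = 6, g = 5.
For the less obvious constraints — constraint 6: j + n = 10; constraint 7: n - j = -4; constraint 10: k + h = 12 — and the others hold by inspection.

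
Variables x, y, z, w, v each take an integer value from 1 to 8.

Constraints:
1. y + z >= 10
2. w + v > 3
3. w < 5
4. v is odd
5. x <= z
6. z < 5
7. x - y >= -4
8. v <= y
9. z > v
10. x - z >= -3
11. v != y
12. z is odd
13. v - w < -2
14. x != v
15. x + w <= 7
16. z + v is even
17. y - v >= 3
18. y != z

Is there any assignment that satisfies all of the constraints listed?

Satisfiable

Setting (x, y, z, w, v) = (3, 7, 3, 4, 1) satisfies everything: constraint 1: y + z = 10; constraint 2: w + v = 5, and the others follow.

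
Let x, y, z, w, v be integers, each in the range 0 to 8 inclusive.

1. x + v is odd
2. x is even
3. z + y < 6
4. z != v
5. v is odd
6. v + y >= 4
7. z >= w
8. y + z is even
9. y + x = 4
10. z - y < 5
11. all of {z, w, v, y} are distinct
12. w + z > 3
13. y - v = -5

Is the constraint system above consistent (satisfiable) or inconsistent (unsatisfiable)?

One satisfying assignment is x = 4, y = 0, z = 4, w = 1, v = 5.
For the less obvious constraints — constraint 3: z + y = 4; constraint 6: v + y = 5; constraint 9: y + x = 4 — and the others hold by inspection.

Satisfiable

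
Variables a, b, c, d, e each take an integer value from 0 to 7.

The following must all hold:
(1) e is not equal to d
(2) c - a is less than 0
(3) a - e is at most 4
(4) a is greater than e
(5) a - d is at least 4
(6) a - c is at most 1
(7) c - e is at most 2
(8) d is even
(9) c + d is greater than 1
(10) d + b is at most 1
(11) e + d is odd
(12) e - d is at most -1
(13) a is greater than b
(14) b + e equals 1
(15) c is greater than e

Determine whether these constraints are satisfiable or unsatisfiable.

Unsatisfiable

Constraints 5, 6, 7, and 12 give a − d ≥ 4, d − e ≥ 1, e − c ≥ -2, c − a ≥ -1.
Adding all 4 inequalities: the left sides telescope to 0, and the right sides sum to 4 + 1 + (-2) + (-1) = 2. So 0 ≥ 2, which is false.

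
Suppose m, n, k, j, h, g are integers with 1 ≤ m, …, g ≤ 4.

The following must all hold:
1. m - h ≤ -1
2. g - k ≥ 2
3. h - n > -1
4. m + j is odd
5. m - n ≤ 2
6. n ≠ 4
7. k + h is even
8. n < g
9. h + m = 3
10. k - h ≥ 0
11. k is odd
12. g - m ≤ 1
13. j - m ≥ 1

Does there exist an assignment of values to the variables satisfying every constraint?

Constraints 1, 2, 10, and 12 give m − g ≥ -1, g − k ≥ 2, k − h ≥ 0, h − m ≥ 1.
Adding all 4 inequalities: the left sides telescope to 0, and the right sides sum to (-1) + 2 + 0 + 1 = 2. So 0 ≥ 2, which is false.

Unsatisfiable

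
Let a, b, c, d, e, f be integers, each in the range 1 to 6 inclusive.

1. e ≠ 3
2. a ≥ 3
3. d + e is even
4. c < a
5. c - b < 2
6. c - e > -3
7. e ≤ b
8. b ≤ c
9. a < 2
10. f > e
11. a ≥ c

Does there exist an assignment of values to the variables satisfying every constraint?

Unsatisfiable

From constraint 2: a ≥ 3. From constraint 9: a ≤ 1. But 1 < 3, so no value of a works.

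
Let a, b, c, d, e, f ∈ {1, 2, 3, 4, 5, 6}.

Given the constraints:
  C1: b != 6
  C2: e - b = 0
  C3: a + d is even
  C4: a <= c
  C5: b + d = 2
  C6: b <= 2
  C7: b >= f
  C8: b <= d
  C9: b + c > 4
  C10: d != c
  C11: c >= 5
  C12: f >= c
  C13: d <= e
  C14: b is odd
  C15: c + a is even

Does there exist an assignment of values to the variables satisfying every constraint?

Unsatisfiable

From constraints 11 and 12: f ≥ c and c ≥ 5, so f ≥ 5. From constraints 6 and 7: f ≤ b and b ≤ 2, so f ≤ 2. But 2 < 5, so no value of f works.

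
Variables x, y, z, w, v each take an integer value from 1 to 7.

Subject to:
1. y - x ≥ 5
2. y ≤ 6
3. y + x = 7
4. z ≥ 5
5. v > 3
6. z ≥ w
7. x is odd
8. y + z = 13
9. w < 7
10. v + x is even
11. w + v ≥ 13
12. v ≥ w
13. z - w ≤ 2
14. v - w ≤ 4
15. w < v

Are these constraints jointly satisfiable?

Satisfiable

The assignment x = 1, y = 6, z = 7, w = 6, v = 7 works:
  constraint 1 holds since y - x = 5.
  constraint 3 holds since y + x = 7.
  constraint 8 holds since y + z = 13.
The rest check out directly.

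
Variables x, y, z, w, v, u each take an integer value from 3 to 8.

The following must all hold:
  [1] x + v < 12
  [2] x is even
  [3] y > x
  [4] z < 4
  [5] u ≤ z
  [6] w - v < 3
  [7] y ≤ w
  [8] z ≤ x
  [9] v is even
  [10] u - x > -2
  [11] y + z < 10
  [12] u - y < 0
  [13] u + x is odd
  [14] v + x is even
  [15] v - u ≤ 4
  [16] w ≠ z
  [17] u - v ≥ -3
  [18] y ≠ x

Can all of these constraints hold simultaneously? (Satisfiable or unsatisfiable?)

The assignment x = 4, y = 5, z = 3, w = 8, v = 6, u = 3 works:
  constraint 1 holds since x + v = 10.
  constraint 6 holds since w - v = 2.
The rest check out directly.

Satisfiable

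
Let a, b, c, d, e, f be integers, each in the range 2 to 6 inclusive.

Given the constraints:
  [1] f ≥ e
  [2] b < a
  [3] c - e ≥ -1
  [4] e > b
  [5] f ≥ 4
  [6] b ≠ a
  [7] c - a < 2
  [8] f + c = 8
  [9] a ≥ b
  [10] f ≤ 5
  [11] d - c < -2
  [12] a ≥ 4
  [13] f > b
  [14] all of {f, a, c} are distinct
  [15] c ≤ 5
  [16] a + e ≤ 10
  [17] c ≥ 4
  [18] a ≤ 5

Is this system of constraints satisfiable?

Unsatisfiable

Constraints 5, 10, 12, 15, 17, and 18 confine each of f, a, c to the 2 values {4, 5}.
Constraint 14 requires all 3 of them to be distinct, but only 2 values are available — impossible by the pigeonhole principle.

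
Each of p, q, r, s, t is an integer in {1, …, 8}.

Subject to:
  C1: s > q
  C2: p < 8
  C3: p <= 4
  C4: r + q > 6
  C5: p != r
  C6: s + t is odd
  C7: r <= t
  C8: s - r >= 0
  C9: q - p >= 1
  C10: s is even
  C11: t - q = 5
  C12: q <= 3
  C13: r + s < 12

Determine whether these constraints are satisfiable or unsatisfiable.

The assignment p = 1, q = 2, r = 5, s = 6, t = 7 works:
  constraint 4 holds since r + q = 7.
  constraint 8 holds since s - r = 1.
  constraint 9 holds since q - p = 1.
The rest check out directly.

Satisfiable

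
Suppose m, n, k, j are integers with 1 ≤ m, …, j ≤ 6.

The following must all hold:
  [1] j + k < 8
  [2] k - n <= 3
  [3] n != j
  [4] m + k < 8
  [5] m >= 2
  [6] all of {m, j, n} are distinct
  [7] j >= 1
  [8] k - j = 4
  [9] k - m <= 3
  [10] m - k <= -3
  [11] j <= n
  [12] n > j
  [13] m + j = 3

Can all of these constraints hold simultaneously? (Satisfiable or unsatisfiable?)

Satisfiable

The assignment m = 2, n = 4, k = 5, j = 1 works:
  constraint 1 holds since j + k = 6.
  constraint 2 holds since k - n = 1.
  constraint 4 holds since m + k = 7.
The rest check out directly.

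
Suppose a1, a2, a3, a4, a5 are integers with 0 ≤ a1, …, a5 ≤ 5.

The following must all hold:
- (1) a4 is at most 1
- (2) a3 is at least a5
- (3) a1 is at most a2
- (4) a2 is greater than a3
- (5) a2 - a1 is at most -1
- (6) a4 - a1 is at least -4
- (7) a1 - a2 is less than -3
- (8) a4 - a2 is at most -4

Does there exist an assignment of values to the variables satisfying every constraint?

Unsatisfiable

Constraints 5, 6, and 8 give a1 − a2 ≥ 1, a2 − a4 ≥ 4, a4 − a1 ≥ -4.
Adding all 3 inequalities: the left sides telescope to 0, and the right sides sum to 1 + 4 + (-4) = 1. So 0 ≥ 1, which is false.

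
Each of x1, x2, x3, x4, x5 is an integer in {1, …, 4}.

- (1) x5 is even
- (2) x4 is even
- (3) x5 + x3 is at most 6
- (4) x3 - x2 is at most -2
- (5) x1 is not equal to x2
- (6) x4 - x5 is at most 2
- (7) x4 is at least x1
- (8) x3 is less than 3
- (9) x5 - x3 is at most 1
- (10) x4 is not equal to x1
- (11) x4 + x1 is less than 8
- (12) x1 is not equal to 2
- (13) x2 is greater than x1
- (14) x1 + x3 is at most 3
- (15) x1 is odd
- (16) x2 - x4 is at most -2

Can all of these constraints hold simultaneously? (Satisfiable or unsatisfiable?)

Constraints 4, 6, 9, and 16 give x2 − x3 ≥ 2, x3 − x5 ≥ -1, x5 − x4 ≥ -2, x4 − x2 ≥ 2.
Adding all 4 inequalities: the left sides telescope to 0, and the right sides sum to 2 + (-1) + (-2) + 2 = 1. So 0 ≥ 1, which is false.

Unsatisfiable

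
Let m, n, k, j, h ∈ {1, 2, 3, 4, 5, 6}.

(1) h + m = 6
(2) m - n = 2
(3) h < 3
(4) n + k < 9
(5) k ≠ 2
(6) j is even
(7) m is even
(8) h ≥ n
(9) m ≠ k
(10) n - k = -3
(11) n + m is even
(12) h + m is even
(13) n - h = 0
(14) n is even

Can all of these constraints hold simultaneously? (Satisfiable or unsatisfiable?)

Satisfiable

Setting (m, n, k, j, h) = (4, 2, 5, 2, 2) satisfies everything: constraint 1: h + m = 6; constraint 2: m - n = 2; constraint 4: n + k = 7, and the others follow.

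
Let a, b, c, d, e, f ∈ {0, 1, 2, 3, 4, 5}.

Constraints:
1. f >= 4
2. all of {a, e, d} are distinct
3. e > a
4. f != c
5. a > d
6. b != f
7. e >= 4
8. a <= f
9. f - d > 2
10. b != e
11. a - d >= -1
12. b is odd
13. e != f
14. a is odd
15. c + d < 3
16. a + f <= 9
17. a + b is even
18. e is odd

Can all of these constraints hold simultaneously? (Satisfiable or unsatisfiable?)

Satisfiable

The assignment a = 3, b = 1, c = 1, d = 1, e = 5, f = 4 works:
  constraint 9 holds since f - d = 3.
  constraint 11 holds since a - d = 2.
  constraint 15 holds since c + d = 2.
The rest check out directly.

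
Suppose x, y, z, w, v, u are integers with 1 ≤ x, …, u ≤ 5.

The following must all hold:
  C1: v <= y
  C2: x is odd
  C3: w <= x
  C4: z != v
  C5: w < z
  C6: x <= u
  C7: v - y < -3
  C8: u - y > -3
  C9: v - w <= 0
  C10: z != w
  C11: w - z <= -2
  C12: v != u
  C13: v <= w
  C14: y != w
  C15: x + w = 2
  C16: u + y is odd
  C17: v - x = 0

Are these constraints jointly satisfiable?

The assignment x = 1, y = 5, z = 3, w = 1, v = 1, u = 4 works:
  constraint 7 holds since v - y = -4.
  constraint 8 holds since u - y = -1.
The rest check out directly.

Satisfiable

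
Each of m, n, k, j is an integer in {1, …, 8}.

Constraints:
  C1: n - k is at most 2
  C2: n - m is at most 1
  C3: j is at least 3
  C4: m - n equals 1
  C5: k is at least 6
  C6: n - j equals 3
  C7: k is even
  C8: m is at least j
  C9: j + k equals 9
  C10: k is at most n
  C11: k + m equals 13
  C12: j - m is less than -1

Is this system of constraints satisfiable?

One satisfying assignment is m = 7, n = 6, k = 6, j = 3.
For the less obvious constraints — constraint 1: n - k = 0; constraint 2: n - m = -1; constraint 4: m - n = 1 — and the others hold by inspection.

Satisfiable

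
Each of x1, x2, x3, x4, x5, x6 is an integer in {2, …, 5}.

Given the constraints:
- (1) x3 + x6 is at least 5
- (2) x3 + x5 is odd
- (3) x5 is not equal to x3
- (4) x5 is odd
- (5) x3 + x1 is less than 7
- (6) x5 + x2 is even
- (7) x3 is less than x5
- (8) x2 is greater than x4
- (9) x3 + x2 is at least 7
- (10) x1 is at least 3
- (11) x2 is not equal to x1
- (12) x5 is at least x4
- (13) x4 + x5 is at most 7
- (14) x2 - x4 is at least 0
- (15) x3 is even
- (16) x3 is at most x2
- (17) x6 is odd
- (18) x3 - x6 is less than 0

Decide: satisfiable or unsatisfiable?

One satisfying assignment is x1 = 4, x2 = 5, x3 = 2, x4 = 2, x5 = 5, x6 = 5.
For the less obvious constraints — constraint 1: x3 + x6 = 7; constraint 5: x3 + x1 = 6; constraint 9: x3 + x2 = 7 — and the others hold by inspection.

Satisfiable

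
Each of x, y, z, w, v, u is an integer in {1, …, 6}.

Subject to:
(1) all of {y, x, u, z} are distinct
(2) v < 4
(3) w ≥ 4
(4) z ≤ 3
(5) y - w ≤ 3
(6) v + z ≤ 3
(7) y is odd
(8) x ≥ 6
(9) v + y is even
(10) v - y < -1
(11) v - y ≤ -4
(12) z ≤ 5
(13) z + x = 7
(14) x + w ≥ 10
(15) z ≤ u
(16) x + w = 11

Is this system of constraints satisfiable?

One satisfying assignment is x = 6, y = 5, z = 1, w = 5, v = 1, u = 2.
For the less obvious constraints — constraint 5: y - w = 0; constraint 6: v + z = 2 — and the others hold by inspection.

Satisfiable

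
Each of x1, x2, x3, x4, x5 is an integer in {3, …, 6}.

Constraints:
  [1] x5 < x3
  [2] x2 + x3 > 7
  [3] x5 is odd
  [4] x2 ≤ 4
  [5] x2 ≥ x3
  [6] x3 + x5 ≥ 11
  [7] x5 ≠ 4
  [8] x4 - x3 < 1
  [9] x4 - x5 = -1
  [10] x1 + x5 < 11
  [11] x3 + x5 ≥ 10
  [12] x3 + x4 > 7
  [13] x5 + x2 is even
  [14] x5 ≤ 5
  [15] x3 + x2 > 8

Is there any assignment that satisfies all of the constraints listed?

Unsatisfiable

From constraints 4 and 5: x3 ≤ x2 ≤ 4. From constraint 14: x5 ≤ 5. Hence x3 + x5 ≤ 9. But constraint 11 requires x3 + x5 ≥ 10, and 10 > 9. Contradiction.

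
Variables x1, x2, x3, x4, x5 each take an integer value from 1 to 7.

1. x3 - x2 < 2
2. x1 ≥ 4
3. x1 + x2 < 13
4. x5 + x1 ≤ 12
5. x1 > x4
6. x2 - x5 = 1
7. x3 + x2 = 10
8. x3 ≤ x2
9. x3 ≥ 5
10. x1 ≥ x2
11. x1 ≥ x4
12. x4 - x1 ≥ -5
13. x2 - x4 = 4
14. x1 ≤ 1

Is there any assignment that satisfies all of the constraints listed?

From constraints 8 and 9: x2 ≥ x3 and x3 ≥ 5, so x2 ≥ 5. From constraints 10 and 14: x2 ≤ x1 and x1 ≤ 1, so x2 ≤ 1. But 1 < 5, so no value of x2 works.

Unsatisfiable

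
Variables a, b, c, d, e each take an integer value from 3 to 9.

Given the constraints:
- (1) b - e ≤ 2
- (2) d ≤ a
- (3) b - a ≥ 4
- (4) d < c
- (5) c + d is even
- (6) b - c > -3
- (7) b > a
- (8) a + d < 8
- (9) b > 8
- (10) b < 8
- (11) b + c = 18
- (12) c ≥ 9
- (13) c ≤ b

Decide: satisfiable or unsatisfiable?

From constraints 12 and 13: b ≥ c and c ≥ 9, so b ≥ 9. From constraint 10: b ≤ 7. But 7 < 9, so no value of b works.

Unsatisfiable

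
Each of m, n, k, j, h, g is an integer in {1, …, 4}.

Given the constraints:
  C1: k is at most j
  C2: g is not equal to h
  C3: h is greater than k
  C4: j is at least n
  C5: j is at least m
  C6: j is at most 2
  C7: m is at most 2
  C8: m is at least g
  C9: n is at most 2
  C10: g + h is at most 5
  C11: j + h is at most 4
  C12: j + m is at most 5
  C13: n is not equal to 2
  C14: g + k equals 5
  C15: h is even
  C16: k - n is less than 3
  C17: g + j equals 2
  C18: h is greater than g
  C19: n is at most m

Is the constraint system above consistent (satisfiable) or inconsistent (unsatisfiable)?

From constraints 7 and 8: g ≤ m ≤ 2. From constraints 1 and 6: k ≤ j ≤ 2. Hence g + k ≤ 4. But constraint 14 requires g + k = 5, and 5 > 4. Contradiction.

Unsatisfiable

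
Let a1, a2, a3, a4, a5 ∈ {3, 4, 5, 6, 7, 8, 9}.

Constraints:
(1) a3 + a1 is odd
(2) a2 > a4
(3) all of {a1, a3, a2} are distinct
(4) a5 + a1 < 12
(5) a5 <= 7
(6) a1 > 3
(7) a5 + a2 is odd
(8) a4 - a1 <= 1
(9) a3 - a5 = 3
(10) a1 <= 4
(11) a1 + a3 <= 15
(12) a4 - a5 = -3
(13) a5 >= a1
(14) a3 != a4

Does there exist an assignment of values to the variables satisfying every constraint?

Setting (a1, a2, a3, a4, a5) = (4, 7, 9, 3, 6) satisfies everything: constraint 4: a5 + a1 = 10; constraint 8: a4 - a1 = -1; constraint 9: a3 - a5 = 3, and the others follow.

Satisfiable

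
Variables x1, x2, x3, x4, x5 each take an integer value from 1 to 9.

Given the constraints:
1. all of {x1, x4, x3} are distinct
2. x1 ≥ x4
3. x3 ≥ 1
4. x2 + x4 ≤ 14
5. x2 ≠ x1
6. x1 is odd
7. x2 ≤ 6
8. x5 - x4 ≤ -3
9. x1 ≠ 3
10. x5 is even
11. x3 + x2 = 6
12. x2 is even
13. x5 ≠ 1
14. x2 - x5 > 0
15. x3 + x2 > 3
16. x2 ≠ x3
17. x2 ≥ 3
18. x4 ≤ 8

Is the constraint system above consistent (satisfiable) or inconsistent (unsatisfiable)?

Satisfiable

Setting (x1, x2, x3, x4, x5) = (9, 4, 2, 8, 2) satisfies everything: constraint 4: x2 + x4 = 12; constraint 8: x5 - x4 = -6, and the others follow.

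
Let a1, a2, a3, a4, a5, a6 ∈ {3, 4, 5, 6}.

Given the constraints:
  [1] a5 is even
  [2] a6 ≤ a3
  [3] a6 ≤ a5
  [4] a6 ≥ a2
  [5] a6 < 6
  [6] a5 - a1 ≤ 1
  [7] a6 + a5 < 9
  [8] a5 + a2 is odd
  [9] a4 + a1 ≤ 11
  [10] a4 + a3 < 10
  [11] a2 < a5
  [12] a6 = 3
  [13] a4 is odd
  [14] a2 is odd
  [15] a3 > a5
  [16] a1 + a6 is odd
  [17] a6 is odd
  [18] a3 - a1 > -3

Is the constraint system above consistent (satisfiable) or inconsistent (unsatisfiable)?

Try a1 = 6, a2 = 3, a3 = 6, a4 = 3, a5 = 4, a6 = 3.
Check constraint 6: a5 - a1 = -2; constraint 7: a6 + a5 = 7. The remaining constraints are straightforward to verify.

Satisfiable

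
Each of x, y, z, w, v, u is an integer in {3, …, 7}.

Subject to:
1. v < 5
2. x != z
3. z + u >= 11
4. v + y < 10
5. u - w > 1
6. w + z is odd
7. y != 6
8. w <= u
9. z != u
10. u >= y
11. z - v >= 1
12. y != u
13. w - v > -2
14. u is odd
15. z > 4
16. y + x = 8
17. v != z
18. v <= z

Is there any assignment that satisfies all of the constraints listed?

The assignment x = 3, y = 5, z = 6, w = 3, v = 3, u = 7 works:
  constraint 3 holds since z + u = 13.
  constraint 4 holds since v + y = 8.
  constraint 5 holds since u - w = 4.
The rest check out directly.

Satisfiable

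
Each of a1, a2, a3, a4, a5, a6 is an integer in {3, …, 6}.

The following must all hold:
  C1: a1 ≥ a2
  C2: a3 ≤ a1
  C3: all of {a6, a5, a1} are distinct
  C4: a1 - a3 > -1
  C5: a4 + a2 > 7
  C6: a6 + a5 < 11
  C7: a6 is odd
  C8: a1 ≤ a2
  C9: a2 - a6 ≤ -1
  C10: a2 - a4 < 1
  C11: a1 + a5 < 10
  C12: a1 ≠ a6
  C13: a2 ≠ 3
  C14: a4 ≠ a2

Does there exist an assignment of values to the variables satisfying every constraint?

Satisfiable

Setting (a1, a2, a3, a4, a5, a6) = (4, 4, 3, 6, 3, 5) satisfies everything: constraint 4: a1 - a3 = 1; constraint 5: a4 + a2 = 10, and the others follow.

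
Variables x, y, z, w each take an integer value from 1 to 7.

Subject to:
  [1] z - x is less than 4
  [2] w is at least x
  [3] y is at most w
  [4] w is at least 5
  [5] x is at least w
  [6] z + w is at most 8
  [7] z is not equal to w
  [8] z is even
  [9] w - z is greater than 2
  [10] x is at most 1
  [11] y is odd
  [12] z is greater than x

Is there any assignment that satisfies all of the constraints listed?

From constraints 4 and 5: x ≥ w and w ≥ 5, so x ≥ 5. From constraint 10: x ≤ 1. But 1 < 5, so no value of x works.

Unsatisfiable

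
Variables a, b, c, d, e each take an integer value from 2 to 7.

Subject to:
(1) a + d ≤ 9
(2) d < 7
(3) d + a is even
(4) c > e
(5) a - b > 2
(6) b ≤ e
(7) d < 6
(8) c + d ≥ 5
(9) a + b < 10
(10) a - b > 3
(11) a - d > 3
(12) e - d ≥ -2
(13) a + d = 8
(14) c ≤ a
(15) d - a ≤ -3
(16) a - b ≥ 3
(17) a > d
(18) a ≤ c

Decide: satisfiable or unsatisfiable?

The assignment a = 6, b = 2, c = 6, d = 2, e = 3 works:
  constraint 1 holds since a + d = 8.
  constraint 5 holds since a - b = 4.
  constraint 8 holds since c + d = 8.
The rest check out directly.

Satisfiable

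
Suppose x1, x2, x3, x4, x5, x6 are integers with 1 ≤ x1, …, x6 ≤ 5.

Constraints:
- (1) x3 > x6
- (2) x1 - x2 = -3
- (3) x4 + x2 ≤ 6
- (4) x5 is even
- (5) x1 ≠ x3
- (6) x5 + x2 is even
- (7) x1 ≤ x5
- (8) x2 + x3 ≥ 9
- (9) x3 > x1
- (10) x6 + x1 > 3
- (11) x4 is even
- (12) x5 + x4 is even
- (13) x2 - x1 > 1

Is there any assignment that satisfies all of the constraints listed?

Take x1 = 1, x2 = 4, x3 = 5, x4 = 2, x5 = 4, x6 = 4. Then constraint 2: x1 - x2 = -3; constraint 3: x4 + x2 = 6; constraint 8: x2 + x3 = 9, and every other listed constraint is also met.

Satisfiable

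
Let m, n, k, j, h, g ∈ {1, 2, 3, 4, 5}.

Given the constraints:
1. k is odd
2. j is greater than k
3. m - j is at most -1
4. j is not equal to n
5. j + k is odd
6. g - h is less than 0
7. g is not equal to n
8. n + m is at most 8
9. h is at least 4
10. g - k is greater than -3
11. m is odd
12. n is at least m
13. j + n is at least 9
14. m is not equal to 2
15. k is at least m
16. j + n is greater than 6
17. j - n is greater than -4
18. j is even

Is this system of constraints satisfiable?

Satisfiable

Setting (m, n, k, j, h, g) = (3, 5, 3, 4, 4, 1) satisfies everything: constraint 3: m - j = -1; constraint 6: g - h = -3, and the others follow.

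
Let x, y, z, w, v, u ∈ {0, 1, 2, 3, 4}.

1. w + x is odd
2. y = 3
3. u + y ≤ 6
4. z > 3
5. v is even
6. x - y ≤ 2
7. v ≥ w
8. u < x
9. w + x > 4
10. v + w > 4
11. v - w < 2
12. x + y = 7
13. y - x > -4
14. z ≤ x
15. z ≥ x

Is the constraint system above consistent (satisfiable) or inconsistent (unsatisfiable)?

Satisfiable

Setting (x, y, z, w, v, u) = (4, 3, 4, 3, 4, 0) satisfies everything: constraint 3: u + y = 3; constraint 6: x - y = 1, and the others follow.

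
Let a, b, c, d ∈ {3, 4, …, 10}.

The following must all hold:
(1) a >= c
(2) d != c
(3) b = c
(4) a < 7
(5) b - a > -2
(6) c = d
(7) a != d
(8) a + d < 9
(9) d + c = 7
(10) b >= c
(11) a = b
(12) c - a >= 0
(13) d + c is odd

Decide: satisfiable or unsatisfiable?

Unsatisfiable

From constraints 3, 6, and 11, a = b = c = d, so a = d. But constraint 7 says a ≠ d. Contradiction.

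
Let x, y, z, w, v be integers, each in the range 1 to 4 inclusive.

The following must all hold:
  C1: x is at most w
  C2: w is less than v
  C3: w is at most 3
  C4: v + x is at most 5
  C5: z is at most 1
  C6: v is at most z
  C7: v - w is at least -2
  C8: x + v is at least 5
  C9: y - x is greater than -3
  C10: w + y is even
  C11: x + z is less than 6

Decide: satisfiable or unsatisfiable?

From constraints 1 and 3: x ≤ w ≤ 3. From constraints 5 and 6: v ≤ z ≤ 1. Hence x + v ≤ 4. But constraint 8 requires x + v ≥ 5, and 5 > 4. Contradiction.

Unsatisfiable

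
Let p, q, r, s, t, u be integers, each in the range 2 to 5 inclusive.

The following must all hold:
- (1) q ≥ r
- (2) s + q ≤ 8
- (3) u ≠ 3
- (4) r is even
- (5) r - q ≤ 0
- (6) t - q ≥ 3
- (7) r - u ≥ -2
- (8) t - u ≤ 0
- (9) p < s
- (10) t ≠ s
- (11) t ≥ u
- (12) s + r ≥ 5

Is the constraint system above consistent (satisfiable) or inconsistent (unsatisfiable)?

Constraints 5, 6, 7, and 8 give q − r ≥ 0, r − u ≥ -2, u − t ≥ 0, t − q ≥ 3.
Adding all 4 inequalities: the left sides telescope to 0, and the right sides sum to 0 + (-2) + 0 + 3 = 1. So 0 ≥ 1, which is false.

Unsatisfiable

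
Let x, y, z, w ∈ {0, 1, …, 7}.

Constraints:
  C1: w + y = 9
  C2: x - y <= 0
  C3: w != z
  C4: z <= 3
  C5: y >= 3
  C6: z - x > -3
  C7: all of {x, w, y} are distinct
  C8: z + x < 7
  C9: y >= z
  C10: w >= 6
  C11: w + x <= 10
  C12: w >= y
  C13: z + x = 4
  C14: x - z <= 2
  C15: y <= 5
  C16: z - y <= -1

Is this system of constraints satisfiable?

Satisfiable

Setting (x, y, z, w) = (2, 3, 2, 6) satisfies everything: constraint 1: w + y = 9; constraint 2: x - y = -1, and the others follow.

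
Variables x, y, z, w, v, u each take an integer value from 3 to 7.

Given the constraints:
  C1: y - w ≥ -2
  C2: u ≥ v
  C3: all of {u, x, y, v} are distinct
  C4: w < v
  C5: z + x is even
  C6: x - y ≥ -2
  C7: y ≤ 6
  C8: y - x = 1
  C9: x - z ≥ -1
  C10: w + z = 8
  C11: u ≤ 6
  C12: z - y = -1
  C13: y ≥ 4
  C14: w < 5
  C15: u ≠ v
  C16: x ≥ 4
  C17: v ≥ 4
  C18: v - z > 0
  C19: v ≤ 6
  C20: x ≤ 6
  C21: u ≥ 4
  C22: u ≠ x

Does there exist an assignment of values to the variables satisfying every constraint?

Constraints 7, 11, 13, 16, 17, 19, 20, and 21 confine each of u, x, y, v to the 3 values {4, …, 6}.
Constraint 3 requires all 4 of them to be distinct, but only 3 values are available — impossible by the pigeonhole principle.

Unsatisfiable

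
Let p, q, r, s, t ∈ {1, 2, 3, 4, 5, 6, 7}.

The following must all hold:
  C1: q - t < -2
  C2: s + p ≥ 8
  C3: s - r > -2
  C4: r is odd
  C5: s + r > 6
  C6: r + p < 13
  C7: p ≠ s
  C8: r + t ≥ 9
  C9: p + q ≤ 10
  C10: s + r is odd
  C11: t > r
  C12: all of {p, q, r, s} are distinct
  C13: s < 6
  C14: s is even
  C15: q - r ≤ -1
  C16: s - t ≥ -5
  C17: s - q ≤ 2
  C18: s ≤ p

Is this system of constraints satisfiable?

Satisfiable

Try p = 6, q = 2, r = 5, s = 4, t = 6.
Check constraint 1: q - t = -4; constraint 2: s + p = 10; constraint 3: s - r = -1. The remaining constraints are straightforward to verify.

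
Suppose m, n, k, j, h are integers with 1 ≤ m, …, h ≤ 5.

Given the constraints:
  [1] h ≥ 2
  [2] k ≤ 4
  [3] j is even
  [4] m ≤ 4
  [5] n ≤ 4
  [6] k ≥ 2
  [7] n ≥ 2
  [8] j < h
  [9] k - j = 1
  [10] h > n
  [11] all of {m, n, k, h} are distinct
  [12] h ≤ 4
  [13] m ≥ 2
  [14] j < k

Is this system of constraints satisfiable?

Unsatisfiable

Constraints 1, 2, 4, 5, 6, 7, 12, and 13 confine each of m, n, k, h to the 3 values {2, …, 4}.
Constraint 11 requires all 4 of them to be distinct, but only 3 values are available — impossible by the pigeonhole principle.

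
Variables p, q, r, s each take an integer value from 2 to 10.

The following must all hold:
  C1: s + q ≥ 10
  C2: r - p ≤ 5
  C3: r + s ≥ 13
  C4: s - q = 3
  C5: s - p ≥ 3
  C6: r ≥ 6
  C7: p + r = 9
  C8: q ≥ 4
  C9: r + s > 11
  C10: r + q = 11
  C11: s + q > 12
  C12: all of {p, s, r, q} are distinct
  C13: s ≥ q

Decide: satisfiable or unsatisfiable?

Try p = 3, q = 5, r = 6, s = 8.
Check constraint 1: s + q = 13; constraint 2: r - p = 3. The remaining constraints are straightforward to verify.

Satisfiable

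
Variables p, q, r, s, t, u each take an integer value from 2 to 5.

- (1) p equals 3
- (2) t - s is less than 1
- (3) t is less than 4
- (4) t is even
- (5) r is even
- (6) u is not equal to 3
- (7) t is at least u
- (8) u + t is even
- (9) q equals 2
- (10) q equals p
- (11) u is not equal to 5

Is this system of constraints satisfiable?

Constraint 9 fixes q = 2 and constraint 1 fixes p = 3, but constraint 10 requires q = p. Since 2 ≠ 3, contradiction.

Unsatisfiable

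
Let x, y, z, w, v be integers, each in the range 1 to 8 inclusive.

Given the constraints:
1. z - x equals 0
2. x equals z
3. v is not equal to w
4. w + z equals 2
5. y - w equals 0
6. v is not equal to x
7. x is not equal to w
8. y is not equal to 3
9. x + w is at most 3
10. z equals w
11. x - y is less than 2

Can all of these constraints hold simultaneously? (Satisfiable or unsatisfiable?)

Unsatisfiable

From constraints 2 and 10, x = z = w, so x = w. But constraint 7 says x ≠ w. Contradiction.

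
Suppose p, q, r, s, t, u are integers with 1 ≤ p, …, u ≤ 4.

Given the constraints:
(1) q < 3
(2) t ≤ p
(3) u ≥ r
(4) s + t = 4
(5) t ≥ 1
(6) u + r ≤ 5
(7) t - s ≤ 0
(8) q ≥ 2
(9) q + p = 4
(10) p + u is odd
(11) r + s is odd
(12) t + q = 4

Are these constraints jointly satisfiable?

Try p = 2, q = 2, r = 1, s = 2, t = 2, u = 3.
Check constraint 4: s + t = 4; constraint 6: u + r = 4. The remaining constraints are straightforward to verify.

Satisfiable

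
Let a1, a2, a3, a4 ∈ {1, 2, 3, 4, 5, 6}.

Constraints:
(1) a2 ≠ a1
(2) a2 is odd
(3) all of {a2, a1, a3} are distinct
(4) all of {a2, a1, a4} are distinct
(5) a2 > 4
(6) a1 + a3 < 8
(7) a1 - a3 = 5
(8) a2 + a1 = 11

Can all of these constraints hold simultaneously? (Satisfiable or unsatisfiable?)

Satisfiable

The assignment a1 = 6, a2 = 5, a3 = 1, a4 = 1 works:
  constraint 6 holds since a1 + a3 = 7.
  constraint 7 holds since a1 - a3 = 5.
The rest check out directly.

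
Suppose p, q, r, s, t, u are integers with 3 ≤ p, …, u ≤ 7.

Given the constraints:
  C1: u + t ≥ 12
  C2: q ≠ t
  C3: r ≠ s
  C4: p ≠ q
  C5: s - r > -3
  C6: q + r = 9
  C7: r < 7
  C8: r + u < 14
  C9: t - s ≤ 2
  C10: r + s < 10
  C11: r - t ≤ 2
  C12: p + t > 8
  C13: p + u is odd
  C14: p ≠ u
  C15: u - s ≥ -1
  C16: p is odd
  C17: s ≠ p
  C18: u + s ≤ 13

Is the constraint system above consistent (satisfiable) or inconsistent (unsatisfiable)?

Satisfiable

The assignment p = 5, q = 4, r = 5, s = 4, t = 6, u = 6 works:
  constraint 1 holds since u + t = 12.
  constraint 5 holds since s - r = -1.
The rest check out directly.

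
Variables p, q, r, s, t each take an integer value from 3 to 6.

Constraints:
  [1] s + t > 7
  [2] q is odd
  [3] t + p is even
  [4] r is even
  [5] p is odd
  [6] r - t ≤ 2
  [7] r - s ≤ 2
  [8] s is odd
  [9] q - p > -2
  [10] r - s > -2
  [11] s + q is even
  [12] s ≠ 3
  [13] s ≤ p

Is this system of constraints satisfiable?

Setting (p, q, r, s, t) = (5, 5, 4, 5, 3) satisfies everything: constraint 1: s + t = 8; constraint 6: r - t = 1; constraint 7: r - s = -1, and the others follow.

Satisfiable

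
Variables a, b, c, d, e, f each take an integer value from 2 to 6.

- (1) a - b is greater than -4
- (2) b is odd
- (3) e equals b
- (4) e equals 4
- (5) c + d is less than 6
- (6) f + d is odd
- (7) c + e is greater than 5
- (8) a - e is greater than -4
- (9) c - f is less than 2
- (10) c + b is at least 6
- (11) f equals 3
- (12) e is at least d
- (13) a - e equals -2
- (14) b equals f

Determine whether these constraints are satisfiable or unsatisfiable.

Constraint 4 fixes e = 4 and constraint 11 fixes f = 3. Constraints 3 and 14 give e = b = f, so e = f. But 4 ≠ 3 — contradiction.

Unsatisfiable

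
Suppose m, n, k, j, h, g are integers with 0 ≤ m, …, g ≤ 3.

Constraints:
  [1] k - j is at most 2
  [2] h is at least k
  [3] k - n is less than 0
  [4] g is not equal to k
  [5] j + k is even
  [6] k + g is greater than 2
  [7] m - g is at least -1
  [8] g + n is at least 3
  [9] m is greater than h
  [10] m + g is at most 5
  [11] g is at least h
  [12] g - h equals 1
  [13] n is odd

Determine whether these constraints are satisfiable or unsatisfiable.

Satisfiable

Setting (m, n, k, j, h, g) = (2, 3, 1, 1, 1, 2) satisfies everything: constraint 1: k - j = 0; constraint 3: k - n = -2, and the others follow.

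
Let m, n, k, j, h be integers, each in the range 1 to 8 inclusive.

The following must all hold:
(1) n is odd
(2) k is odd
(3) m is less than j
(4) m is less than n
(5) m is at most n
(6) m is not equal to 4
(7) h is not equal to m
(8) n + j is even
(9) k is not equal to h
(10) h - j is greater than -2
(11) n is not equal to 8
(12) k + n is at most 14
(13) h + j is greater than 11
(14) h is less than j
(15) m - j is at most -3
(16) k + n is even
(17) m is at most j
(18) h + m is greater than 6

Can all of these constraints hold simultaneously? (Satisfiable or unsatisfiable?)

Try m = 1, n = 5, k = 7, j = 7, h = 6.
Check constraint 10: h - j = -1; constraint 12: k + n = 12. The remaining constraints are straightforward to verify.

Satisfiable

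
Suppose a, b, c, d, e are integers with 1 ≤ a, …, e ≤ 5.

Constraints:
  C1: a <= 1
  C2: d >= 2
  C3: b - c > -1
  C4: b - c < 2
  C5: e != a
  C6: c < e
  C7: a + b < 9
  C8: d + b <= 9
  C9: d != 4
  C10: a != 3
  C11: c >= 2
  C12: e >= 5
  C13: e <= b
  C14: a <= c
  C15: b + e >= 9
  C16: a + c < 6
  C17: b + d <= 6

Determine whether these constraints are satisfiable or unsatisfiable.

Unsatisfiable

From constraints 12 and 13: b ≥ e ≥ 5. From constraint 2: d ≥ 2. Hence b + d ≥ 7. But constraint 17 requires b + d ≤ 6, and 6 < 7. Contradiction.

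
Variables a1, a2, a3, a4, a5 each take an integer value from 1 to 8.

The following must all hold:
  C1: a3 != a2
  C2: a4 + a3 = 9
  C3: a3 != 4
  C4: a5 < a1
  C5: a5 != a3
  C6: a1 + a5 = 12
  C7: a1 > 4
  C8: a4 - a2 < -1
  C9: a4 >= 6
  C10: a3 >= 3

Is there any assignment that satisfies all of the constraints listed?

Take a1 = 8, a2 = 8, a3 = 3, a4 = 6, a5 = 4. Then constraint 2: a4 + a3 = 9; constraint 6: a1 + a5 = 12, and every other listed constraint is also met.

Satisfiable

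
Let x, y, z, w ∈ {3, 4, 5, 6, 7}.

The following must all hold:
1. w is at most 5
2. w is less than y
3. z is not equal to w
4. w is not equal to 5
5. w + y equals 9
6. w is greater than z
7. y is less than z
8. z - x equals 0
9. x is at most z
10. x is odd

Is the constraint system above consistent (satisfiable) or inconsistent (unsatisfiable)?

Constraints 2, 6, and 7 give w < y, y < z, z < w. Chaining: w < y < z < w, which forces w < w — impossible.

Unsatisfiable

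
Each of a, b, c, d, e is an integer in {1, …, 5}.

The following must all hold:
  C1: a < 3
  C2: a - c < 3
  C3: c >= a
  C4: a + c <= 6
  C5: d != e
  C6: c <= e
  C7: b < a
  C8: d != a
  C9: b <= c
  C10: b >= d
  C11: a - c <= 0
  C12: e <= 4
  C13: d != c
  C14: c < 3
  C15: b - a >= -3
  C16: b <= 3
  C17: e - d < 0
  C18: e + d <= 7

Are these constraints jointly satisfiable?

Constraints 6, 7, 10, 11, and 17 give b < a, a ≤ c, c ≤ e, e < d, d ≤ b. Chaining: b < a ≤ c ≤ e < d ≤ b, which forces b < b — impossible.

Unsatisfiable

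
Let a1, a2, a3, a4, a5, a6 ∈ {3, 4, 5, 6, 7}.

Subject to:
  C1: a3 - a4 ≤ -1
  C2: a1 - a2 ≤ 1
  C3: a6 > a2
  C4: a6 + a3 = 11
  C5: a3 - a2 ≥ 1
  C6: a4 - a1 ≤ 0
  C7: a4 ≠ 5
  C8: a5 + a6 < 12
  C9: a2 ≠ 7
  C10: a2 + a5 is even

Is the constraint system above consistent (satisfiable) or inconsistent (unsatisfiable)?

Unsatisfiable

Constraints 1, 2, 5, and 6 give a4 − a3 ≥ 1, a3 − a2 ≥ 1, a2 − a1 ≥ -1, a1 − a4 ≥ 0.
Adding all 4 inequalities: the left sides telescope to 0, and the right sides sum to 1 + 1 + (-1) + 0 = 1. So 0 ≥ 1, which is false.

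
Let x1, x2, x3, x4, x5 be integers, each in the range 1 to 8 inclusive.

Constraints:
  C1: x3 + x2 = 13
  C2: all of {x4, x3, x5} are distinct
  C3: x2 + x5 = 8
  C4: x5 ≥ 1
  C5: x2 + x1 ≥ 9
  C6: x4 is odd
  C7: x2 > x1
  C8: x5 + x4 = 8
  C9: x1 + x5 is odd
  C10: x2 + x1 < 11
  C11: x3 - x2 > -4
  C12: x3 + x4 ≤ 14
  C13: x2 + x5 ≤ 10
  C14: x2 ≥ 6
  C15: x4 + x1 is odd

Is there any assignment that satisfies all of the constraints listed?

Setting (x1, x2, x3, x4, x5) = (2, 7, 6, 7, 1) satisfies everything: constraint 1: x3 + x2 = 13; constraint 3: x2 + x5 = 8; constraint 5: x2 + x1 = 9, and the others follow.

Satisfiable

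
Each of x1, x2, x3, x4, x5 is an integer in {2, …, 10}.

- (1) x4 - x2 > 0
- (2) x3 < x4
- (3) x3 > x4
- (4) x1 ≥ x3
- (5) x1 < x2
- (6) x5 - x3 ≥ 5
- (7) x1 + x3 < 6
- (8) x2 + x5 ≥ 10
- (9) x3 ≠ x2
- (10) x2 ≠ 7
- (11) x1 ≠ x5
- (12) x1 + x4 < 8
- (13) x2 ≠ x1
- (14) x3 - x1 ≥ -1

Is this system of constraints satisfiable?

Unsatisfiable

Constraints 1, 3, 4, and 5 give x3 ≤ x1, x1 < x2, x2 < x4, x4 < x3. Chaining: x3 ≤ x1 < x2 < x4 < x3, which forces x3 < x3 — impossible.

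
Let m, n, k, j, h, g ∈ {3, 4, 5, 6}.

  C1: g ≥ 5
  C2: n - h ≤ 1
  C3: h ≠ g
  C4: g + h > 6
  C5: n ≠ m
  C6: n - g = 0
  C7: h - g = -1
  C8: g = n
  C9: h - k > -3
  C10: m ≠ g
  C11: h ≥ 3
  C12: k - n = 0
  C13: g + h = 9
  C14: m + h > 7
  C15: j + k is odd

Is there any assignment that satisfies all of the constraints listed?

One satisfying assignment is m = 6, n = 5, k = 5, j = 4, h = 4, g = 5.
For the less obvious constraints — constraint 2: n - h = 1; constraint 4: g + h = 9 — and the others hold by inspection.

Satisfiable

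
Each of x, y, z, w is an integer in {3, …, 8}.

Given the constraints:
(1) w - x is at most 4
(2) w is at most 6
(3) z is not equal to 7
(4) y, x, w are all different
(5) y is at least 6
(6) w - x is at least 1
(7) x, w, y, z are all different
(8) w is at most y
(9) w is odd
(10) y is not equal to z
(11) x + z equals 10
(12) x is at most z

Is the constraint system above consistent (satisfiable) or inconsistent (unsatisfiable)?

Satisfiable

The assignment x = 4, y = 7, z = 6, w = 5 works:
  constraint 1 holds since w - x = 1.
  constraint 6 holds since w - x = 1.
  constraint 11 holds since x + z = 10.
The rest check out directly.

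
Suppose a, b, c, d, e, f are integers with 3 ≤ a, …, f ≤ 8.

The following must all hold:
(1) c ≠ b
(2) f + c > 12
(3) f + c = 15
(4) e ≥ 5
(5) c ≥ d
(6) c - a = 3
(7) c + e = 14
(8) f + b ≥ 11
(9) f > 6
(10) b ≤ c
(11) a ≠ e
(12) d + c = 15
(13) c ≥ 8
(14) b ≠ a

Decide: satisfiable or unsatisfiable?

Satisfiable

The assignment a = 5, b = 6, c = 8, d = 7, e = 6, f = 7 works:
  constraint 2 holds since f + c = 15.
  constraint 3 holds since f + c = 15.
The rest check out directly.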